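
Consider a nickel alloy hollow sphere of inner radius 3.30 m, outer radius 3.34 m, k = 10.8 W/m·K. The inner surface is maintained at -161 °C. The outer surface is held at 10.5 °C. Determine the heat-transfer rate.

Q = 4πk·ΔT/(1/r₁ − 1/r₂) = 4π × 10.8 × 171.5 / (1/3.30 − 1/3.34) = 6.41×10^6 W

Q = 6.41×10^6 W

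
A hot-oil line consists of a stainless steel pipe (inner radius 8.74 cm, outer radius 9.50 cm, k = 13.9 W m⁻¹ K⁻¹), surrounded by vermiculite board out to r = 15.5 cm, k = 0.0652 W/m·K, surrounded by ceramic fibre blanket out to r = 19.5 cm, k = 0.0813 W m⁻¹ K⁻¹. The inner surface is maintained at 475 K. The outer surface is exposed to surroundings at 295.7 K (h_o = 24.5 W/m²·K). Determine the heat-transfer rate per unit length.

Resistance network (inner→outer):
  R'_stainless steel = ln(0.0950/0.0874)/(2πk) = 0.08338/(2π·13.9) = 9.547×10^-4 m·K/W
  R'_vermiculite board = ln(0.155/0.0950)/(2πk) = 0.4895/(2π·0.0652) = 1.195 m·K/W
  R'_ceramic fibre blanket = ln(0.195/0.155)/(2πk) = 0.2296/(2π·0.0813) = 0.4494 m·K/W
  R'_conv,out = 1/(2πr h) = 1/(2π·0.195·24.5) = 0.03331 m·K/W
ΣR = 9.547×10^-4 + 1.195 + 0.4494 + 0.03331 = 1.679 m·K/W
Q' = ΔT/ΣR = (475 K − 295.7 K)/1.679 = 107 W/m

Q' = 107 W/m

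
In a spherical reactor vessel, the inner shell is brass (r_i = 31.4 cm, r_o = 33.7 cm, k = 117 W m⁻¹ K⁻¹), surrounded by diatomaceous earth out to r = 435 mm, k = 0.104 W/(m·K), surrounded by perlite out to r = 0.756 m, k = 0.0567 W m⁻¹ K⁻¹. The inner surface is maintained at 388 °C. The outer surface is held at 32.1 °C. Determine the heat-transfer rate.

Resistance network (inner→outer):
  R_brass = (1/0.314 − 1/0.337)/(4πk) = 0.2174/(4π·117) = 1.478×10^-4 K/W
  R_diatomaceous earth = (1/0.337 − 1/0.435)/(4πk) = 0.6685/(4π·0.104) = 0.5115 K/W
  R_perlite = (1/0.435 − 1/0.756)/(4πk) = 0.9761/(4π·0.0567) = 1.370 K/W
ΣR = 1.478×10^-4 + 0.5115 + 1.370 = 1.882 K/W
Q = ΔT/ΣR = (388 °C − 32.1 °C)/1.882 = 189 W

Q = 189 W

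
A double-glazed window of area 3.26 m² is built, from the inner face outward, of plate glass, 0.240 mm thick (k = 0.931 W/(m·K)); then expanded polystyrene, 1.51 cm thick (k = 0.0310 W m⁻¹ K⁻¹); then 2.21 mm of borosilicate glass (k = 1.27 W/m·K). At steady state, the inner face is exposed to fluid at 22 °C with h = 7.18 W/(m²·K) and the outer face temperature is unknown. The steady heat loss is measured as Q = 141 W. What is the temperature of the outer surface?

T_out = -5.18 °C

Series resistances:
  R_conv,in = 1/(hA) = 1/(7.18·3.26) = 0.04272 K/W
  R_plate glass = L/(kA) = 2.40×10^-4/(0.931·3.26) = 7.908×10^-5 K/W
  R_expanded polystyrene = L/(kA) = 0.0151/(0.0310·3.26) = 0.1494 K/W
  R_borosilicate glass = L/(kA) = 0.00221/(1.27·3.26) = 5.338×10^-4 K/W
ΣR = 0.1928 K/W
ΔT = Q·ΣR = 141 × 0.1928 = 27.18 K
Heat flows outward, so T_out = T_in − ΔT = 22 − 27.18 = -5.18 °C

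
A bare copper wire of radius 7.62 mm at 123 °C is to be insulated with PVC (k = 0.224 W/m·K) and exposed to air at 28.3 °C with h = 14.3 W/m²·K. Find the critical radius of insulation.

For a cylinder, r_cr = k_ins/h = 0.224/14.3 = 0.0157 m = 1.57 cm

r_cr = 1.57 cm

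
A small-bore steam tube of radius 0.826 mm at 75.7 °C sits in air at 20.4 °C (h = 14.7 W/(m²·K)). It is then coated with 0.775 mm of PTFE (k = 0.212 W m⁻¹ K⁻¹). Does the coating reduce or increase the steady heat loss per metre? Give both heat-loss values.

Critical radius for a cylinder: r_cr = k/h = 0.0144 m = 1.44 cm.
Outer radius after coating: r₂ = 8.26×10^-4 + 7.75×10^-4 = 0.001601 m.
Since r₁ < r_cr and r₂ ≤ r_cr, the coating moves toward the maximum at r_cr — heat loss rises.
Bare: R = 1/(2πr₁h) = 13.11 m·K/W; Q = 55.3/13.11 = 4.22 W/m.
Coated: R = R_cond + R_conv = 7.259 m·K/W; Q = 55.3/7.259 = 7.62 W/m.

increases: 4.22 → 7.62 W/m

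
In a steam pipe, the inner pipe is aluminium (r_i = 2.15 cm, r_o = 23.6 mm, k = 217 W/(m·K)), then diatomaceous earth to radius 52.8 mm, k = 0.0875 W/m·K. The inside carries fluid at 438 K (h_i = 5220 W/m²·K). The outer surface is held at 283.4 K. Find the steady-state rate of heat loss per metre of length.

Q' = 105 W/m

Resistance network (inner→outer):
  R'_conv,in = 1/(2πr h) = 1/(2π·0.0215·5220) = 0.001418 m·K/W
  R'_aluminium = ln(0.0236/0.0215)/(2πk) = 0.09319/(2π·217) = 6.835×10^-5 m·K/W
  R'_diatomaceous earth = ln(0.0528/0.0236)/(2πk) = 0.8053/(2π·0.0875) = 1.465 m·K/W
ΣR = 0.001418 + 6.835×10^-5 + 1.465 = 1.466 m·K/W
Q' = ΔT/ΣR = (438 K − 283.4 K)/1.466 = 105 W/m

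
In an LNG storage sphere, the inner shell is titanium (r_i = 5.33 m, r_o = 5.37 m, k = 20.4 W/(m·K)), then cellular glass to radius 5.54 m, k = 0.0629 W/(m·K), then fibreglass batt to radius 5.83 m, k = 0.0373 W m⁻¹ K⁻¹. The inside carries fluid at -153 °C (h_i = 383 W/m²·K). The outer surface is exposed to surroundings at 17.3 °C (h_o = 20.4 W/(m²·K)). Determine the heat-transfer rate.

Resistance network (inner→outer):
  R_conv,in = 1/(4πr²h) = 1/(4π·5.33²·383) = 7.314×10^-6 K/W
  R_titanium = (1/5.33 − 1/5.37)/(4πk) = 0.001398/(4π·20.4) = 5.452×10^-6 K/W
  R_cellular glass = (1/5.37 − 1/5.54)/(4πk) = 0.005714/(4π·0.0629) = 0.007229 K/W
  R_fibreglass batt = (1/5.54 − 1/5.83)/(4πk) = 0.008979/(4π·0.0373) = 0.01916 K/W
  R_conv,out = 1/(4πr²h) = 1/(4π·5.83²·20.4) = 1.148×10^-4 K/W
ΣR = 7.314×10^-6 + 5.452×10^-6 + 0.007229 + 0.01916 + 1.148×10^-4 = 0.02652 K/W
Q = ΔT/ΣR = (-153 °C − 17.3 °C)/0.02652 = -6420 W
(Negative Q ⇒ heat flows inward; heat gain = 6420 W.)

Q = 6.42 kW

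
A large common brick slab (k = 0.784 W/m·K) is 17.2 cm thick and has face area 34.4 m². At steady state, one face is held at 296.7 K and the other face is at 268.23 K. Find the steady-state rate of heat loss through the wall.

Q = 4460 W

Q = kA·ΔT/L = 0.784 × 34.4 × |296.7 K − 268.23 K| / 0.172 = 4460 W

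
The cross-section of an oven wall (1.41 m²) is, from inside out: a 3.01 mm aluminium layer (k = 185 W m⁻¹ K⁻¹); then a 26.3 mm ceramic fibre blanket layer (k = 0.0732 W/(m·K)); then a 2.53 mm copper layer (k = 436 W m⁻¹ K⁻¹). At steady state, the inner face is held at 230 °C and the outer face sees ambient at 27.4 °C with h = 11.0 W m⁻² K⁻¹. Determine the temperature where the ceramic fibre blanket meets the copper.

T = 68.3 °C

Resistance network (inner→outer):
  R_aluminium = L/(kA) = 0.00301/(185·1.41) = 1.154×10^-5 K/W
  R_ceramic fibre blanket = L/(kA) = 0.0263/(0.0732·1.41) = 0.2548 K/W
  R_copper = L/(kA) = 0.00253/(436·1.41) = 4.115×10^-6 K/W
  R_conv,out = 1/(hA) = 1/(11.0·1.41) = 0.06447 K/W
ΣR = 1.154×10^-5 + 0.2548 + 4.115×10^-6 + 0.06447 = 0.3193 K/W
Q = ΔT/ΣR = (230 °C − 27.4 °C)/0.3193 = 634.5 W
From the inner boundary to the ceramic fibre blanket/copper interface, ΣR_partial = 0.2548 K/W.
T_interface = T_in − Q·ΣR_partial = 230 °C − (634.5)(0.2548) = 68.3 °C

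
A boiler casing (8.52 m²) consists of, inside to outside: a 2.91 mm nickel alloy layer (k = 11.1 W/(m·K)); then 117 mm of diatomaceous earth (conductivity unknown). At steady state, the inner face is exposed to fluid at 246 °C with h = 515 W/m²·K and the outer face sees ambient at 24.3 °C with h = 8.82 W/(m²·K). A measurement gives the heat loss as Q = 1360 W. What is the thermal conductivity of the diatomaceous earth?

k = 0.0919 W/m·K

ΣR = ΔT/Q = |246 − 24.3|/1360 = 0.1630 K/W
Known resistances:
  R_conv,in = 1/(hA) = 1/(515·8.52) = 2.279×10^-4 K/W
  R_nickel alloy = L/(kA) = 0.00291/(11.1·8.52) = 3.077×10^-5 K/W
  R_conv,out = 1/(hA) = 1/(8.82·8.52) = 0.01331 K/W
R_diatomaceous earth = ΣR − ΣR_known = 0.1630 − 0.01357 = 0.1494 K/W
L/(kA) = 0.1494 ⇒ k = 0.117/(0.1494·8.52) = 0.0919 W/m·K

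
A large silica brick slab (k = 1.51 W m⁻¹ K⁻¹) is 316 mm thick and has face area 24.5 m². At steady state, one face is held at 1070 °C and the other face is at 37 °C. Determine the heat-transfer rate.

Q = kA·ΔT/L = 1.51 × 24.5 × |1070 °C − 37 °C| / 0.316 = 1.21×10^5 W

Q = 121 kW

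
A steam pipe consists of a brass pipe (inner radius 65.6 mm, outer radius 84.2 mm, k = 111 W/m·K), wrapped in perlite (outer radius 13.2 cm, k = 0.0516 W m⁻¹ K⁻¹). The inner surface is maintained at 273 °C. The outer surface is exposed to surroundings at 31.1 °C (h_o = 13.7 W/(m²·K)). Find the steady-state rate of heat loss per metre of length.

Q' = 164 W/m

Series thermal resistances, inner to outer:
  R'_brass = ln(0.0842/0.0656)/(2πk) = 0.2496/(2π·111) = 3.579×10^-4 m·K/W
  R'_perlite = ln(0.132/0.0842)/(2πk) = 0.4496/(2π·0.0516) = 1.387 m·K/W
  R'_conv,out = 1/(2πr h) = 1/(2π·0.132·13.7) = 0.08801 m·K/W
ΣR = 3.579×10^-4 + 1.387 + 0.08801 = 1.475 m·K/W
Q' = ΔT/ΣR = (273 °C − 31.1 °C)/1.475 = 164 W/m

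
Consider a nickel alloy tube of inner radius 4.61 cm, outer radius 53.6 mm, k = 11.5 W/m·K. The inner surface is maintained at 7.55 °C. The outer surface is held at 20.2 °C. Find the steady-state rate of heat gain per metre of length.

Q' = 2πk·ΔT/ln(r₂/r₁) = 2π × 11.5 × 12.65 / ln(0.0536/0.0461) = 6060 W/m

Q' = 6.06 kW/m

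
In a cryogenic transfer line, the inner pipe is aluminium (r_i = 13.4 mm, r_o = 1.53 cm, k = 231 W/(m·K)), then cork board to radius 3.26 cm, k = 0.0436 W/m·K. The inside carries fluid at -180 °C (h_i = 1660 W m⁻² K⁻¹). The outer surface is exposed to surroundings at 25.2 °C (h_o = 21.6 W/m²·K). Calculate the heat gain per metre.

Series thermal resistances, inner to outer:
  R'_conv,in = 1/(2πr h) = 1/(2π·0.0134·1660) = 0.007155 m·K/W
  R'_aluminium = ln(0.0153/0.0134)/(2πk) = 0.1326/(2π·231) = 9.136×10^-5 m·K/W
  R'_cork board = ln(0.0326/0.0153)/(2πk) = 0.7565/(2π·0.0436) = 2.761 m·K/W
  R'_conv,out = 1/(2πr h) = 1/(2π·0.0326·21.6) = 0.2260 m·K/W
ΣR = 0.007155 + 9.136×10^-5 + 2.761 + 0.2260 = 2.994 m·K/W
Q' = ΔT/ΣR = (-180 °C − 25.2 °C)/2.994 = -68.5 W/m
(Negative Q' ⇒ heat flows inward; heat gain = 68.5 W/m.)

Q' = 68.5 W/m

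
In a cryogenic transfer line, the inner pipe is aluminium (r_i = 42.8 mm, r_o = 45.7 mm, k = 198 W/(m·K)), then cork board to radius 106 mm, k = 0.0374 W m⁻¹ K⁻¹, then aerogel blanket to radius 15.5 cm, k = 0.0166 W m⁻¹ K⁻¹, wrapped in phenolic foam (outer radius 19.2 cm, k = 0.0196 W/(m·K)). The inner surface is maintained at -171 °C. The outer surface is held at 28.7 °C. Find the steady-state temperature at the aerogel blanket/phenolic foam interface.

T = -10.0 °C

Series thermal resistances, inner to outer:
  R'_aluminium = ln(0.0457/0.0428)/(2πk) = 0.06556/(2π·198) = 5.270×10^-5 m·K/W
  R'_cork board = ln(0.106/0.0457)/(2πk) = 0.8413/(2π·0.0374) = 3.580 m·K/W
  R'_aerogel blanket = ln(0.155/0.106)/(2πk) = 0.3800/(2π·0.0166) = 3.643 m·K/W
  R'_phenolic foam = ln(0.192/0.155)/(2πk) = 0.2141/(2π·0.0196) = 1.738 m·K/W
ΣR = 5.270×10^-5 + 3.580 + 3.643 + 1.738 = 8.961 m·K/W
Q' = ΔT/ΣR = (-171 °C − 28.7 °C)/8.961 = -22.29 W/m
From the inner boundary to the aerogel blanket/phenolic foam interface, ΣR_partial = 7.223 m·K/W.
T_interface = T_in − Q'·ΣR_partial = -171 °C − (-22.29)(7.223) = -10.0 °C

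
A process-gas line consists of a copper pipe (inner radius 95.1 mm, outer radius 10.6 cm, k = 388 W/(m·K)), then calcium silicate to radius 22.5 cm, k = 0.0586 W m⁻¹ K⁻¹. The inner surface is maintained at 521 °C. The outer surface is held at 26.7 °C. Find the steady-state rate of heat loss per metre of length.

Series thermal resistances, inner to outer:
  R'_copper = ln(0.106/0.0951)/(2πk) = 0.1085/(2π·388) = 4.451×10^-5 m·K/W
  R'_calcium silicate = ln(0.225/0.106)/(2πk) = 0.7527/(2π·0.0586) = 2.044 m·K/W
ΣR = 4.451×10^-5 + 2.044 = 2.044 m·K/W
Q' = ΔT/ΣR = (521 °C − 26.7 °C)/2.044 = 242 W/m

Q' = 242 W/m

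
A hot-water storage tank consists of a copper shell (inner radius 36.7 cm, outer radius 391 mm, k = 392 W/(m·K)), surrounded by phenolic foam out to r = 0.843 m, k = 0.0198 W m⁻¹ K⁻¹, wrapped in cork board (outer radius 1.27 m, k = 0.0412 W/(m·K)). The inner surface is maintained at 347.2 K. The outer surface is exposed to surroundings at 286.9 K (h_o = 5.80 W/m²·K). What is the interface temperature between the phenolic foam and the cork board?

T = 294.4 K

Resistance network (inner→outer):
  R_copper = (1/0.367 − 1/0.391)/(4πk) = 0.1673/(4π·392) = 3.395×10^-5 K/W
  R_phenolic foam = (1/0.391 − 1/0.843)/(4πk) = 1.371/(4π·0.0198) = 5.511 K/W
  R_cork board = (1/0.843 − 1/1.27)/(4πk) = 0.3988/(4π·0.0412) = 0.7704 K/W
  R_conv,out = 1/(4πr²h) = 1/(4π·1.27²·5.80) = 0.008507 K/W
ΣR = 3.395×10^-5 + 5.511 + 0.7704 + 0.008507 = 6.290 K/W
Q = ΔT/ΣR = (347.2 K − 286.9 K)/6.290 = 9.587 W
From the inner boundary to the phenolic foam/cork board interface, ΣR_partial = 5.511 K/W.
T_interface = T_in − Q·ΣR_partial = 347.2 K − (9.587)(5.511) = 294.4 K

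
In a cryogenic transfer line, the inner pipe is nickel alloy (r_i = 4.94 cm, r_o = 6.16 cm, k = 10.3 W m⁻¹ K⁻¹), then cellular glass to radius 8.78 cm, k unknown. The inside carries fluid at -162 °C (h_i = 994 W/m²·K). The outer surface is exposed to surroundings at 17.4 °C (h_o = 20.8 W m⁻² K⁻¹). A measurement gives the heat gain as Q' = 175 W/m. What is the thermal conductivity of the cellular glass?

ΣR = ΔT/Q' = |-162 − 17.4|/175 = 1.025 m·K/W
Known resistances:
  R'_conv,in = 1/(2πr h) = 1/(2π·0.0494·994) = 0.003241 m·K/W
  R'_nickel alloy = ln(0.0616/0.0494)/(2πk) = 0.2207/(2π·10.3) = 0.003410 m·K/W
  R'_conv,out = 1/(2πr h) = 1/(2π·0.0878·20.8) = 0.08715 m·K/W
R_cellular glass = ΣR − ΣR_known = 1.025 − 0.09380 = 0.9312 m·K/W
ln(r₂/r₁)/(2πk) = 0.9312 ⇒ k = 0.3544/(2π·0.9312) = 0.0606 W/m·K

k = 0.0606 W/m·K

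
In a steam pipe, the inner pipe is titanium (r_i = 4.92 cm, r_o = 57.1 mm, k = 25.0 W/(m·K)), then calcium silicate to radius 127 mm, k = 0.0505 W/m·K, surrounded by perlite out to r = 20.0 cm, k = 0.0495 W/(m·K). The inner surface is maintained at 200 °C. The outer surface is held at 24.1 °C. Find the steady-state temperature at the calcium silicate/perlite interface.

T = 88.6 °C

Treat each layer as a resistance in series:
  R'_titanium = ln(0.0571/0.0492)/(2πk) = 0.1489/(2π·25.0) = 9.480×10^-4 m·K/W
  R'_calcium silicate = ln(0.127/0.0571)/(2πk) = 0.7994/(2π·0.0505) = 2.519 m·K/W
  R'_perlite = ln(0.200/0.127)/(2πk) = 0.4541/(2π·0.0495) = 1.460 m·K/W
ΣR = 9.480×10^-4 + 2.519 + 1.460 = 3.980 m·K/W
Q' = ΔT/ΣR = (200 °C − 24.1 °C)/3.980 = 44.20 W/m
From the inner boundary to the calcium silicate/perlite interface, ΣR_partial = 2.520 m·K/W.
T_interface = T_in − Q'·ΣR_partial = 200 °C − (44.20)(2.520) = 88.6 °C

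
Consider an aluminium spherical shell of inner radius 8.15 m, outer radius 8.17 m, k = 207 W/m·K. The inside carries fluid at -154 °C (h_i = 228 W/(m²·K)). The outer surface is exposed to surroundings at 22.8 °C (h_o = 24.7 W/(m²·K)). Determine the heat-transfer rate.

Q = 3300 kW

Treat each layer as a resistance in series:
  R_conv,in = 1/(4πr²h) = 1/(4π·8.15²·228) = 5.255×10^-6 K/W
  R_aluminium = (1/8.15 − 1/8.17)/(4πk) = 3.004×10^-4/(4π·207) = 1.155×10^-7 K/W
  R_conv,out = 1/(4πr²h) = 1/(4π·8.17²·24.7) = 4.827×10^-5 K/W
ΣR = 5.255×10^-6 + 1.155×10^-7 + 4.827×10^-5 = 5.364×10^-5 K/W
Q = ΔT/ΣR = (-154 °C − 22.8 °C)/5.364×10^-5 = -3.30×10^6 W
(Negative Q ⇒ heat flows inward; heat gain = 3.30×10^6 W.)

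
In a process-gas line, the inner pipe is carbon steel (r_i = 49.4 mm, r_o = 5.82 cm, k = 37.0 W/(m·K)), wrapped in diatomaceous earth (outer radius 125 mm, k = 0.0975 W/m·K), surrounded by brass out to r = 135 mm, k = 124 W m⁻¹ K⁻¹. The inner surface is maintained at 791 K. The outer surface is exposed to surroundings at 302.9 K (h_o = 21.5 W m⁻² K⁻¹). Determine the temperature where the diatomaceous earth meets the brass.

Series thermal resistances, inner to outer:
  R'_carbon steel = ln(0.0582/0.0494)/(2πk) = 0.1639/(2π·37.0) = 7.052×10^-4 m·K/W
  R'_diatomaceous earth = ln(0.125/0.0582)/(2πk) = 0.7644/(2π·0.0975) = 1.248 m·K/W
  R'_brass = ln(0.135/0.125)/(2πk) = 0.07696/(2π·124) = 9.878×10^-5 m·K/W
  R'_conv,out = 1/(2πr h) = 1/(2π·0.135·21.5) = 0.05483 m·K/W
ΣR = 7.052×10^-4 + 1.248 + 9.878×10^-5 + 0.05483 = 1.304 m·K/W
Q' = ΔT/ΣR = (791 K − 302.9 K)/1.304 = 374.3 W/m
From the inner boundary to the diatomaceous earth/brass interface, ΣR_partial = 1.249 m·K/W.
T_interface = T_in − Q'·ΣR_partial = 791 K − (374.3)(1.249) = 323.5 K

T = 323.5 K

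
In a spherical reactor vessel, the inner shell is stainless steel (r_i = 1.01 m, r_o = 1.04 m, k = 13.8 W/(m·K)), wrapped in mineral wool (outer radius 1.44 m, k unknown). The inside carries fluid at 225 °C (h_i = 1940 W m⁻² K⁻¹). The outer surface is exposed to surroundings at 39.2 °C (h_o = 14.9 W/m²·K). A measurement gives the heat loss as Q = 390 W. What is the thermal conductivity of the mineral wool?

k = 0.0449 W/m·K

ΣR = ΔT/Q = |225 − 39.2|/390 = 0.4764 K/W
Known resistances:
  R_conv,in = 1/(4πr²h) = 1/(4π·1.01²·1940) = 4.021×10^-5 K/W
  R_stainless steel = (1/1.01 − 1/1.04)/(4πk) = 0.02856/(4π·13.8) = 1.647×10^-4 K/W
  R_conv,out = 1/(4πr²h) = 1/(4π·1.44²·14.9) = 0.002576 K/W
R_mineral wool = ΣR − ΣR_known = 0.4764 − 0.002781 = 0.4736 K/W
(1/r₁−1/r₂)/(4πk) = 0.4736 ⇒ k = 0.2671/(4π·0.4736) = 0.0449 W/m·K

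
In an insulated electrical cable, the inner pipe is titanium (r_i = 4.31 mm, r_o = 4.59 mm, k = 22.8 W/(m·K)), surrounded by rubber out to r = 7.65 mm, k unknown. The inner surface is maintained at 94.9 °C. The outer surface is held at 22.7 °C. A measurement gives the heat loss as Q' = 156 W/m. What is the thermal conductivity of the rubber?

k = 0.176 W/m·K

ΣR = ΔT/Q' = |94.9 − 22.7|/156 = 0.4628 m·K/W
Known resistances:
  R'_titanium = ln(0.00459/0.00431)/(2πk) = 0.06294/(2π·22.8) = 4.394×10^-4 m·K/W
R_rubber = ΣR − ΣR_known = 0.4628 − 4.394×10^-4 = 0.4624 m·K/W
ln(r₂/r₁)/(2πk) = 0.4624 ⇒ k = 0.5108/(2π·0.4624) = 0.176 W/m·K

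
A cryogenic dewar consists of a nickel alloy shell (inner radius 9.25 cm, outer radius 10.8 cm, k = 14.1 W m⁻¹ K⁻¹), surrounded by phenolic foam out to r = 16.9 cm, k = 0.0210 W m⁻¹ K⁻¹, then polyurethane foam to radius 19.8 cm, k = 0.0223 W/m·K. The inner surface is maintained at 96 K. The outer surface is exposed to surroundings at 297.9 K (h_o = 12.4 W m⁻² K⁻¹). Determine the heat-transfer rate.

Treat each layer as a resistance in series:
  R_nickel alloy = (1/0.0925 − 1/0.108)/(4πk) = 1.552/(4π·14.1) = 0.008757 K/W
  R_phenolic foam = (1/0.108 − 1/0.169)/(4πk) = 3.342/(4π·0.0210) = 12.66 K/W
  R_polyurethane foam = (1/0.169 − 1/0.198)/(4πk) = 0.8667/(4π·0.0223) = 3.093 K/W
  R_conv,out = 1/(4πr²h) = 1/(4π·0.198²·12.4) = 0.1637 K/W
ΣR = 0.008757 + 12.66 + 3.093 + 0.1637 = 15.93 K/W
Q = ΔT/ΣR = (96 K − 297.9 K)/15.93 = -12.7 W
(Negative Q ⇒ heat flows inward; heat gain = 12.7 W.)

Q = 12.7 W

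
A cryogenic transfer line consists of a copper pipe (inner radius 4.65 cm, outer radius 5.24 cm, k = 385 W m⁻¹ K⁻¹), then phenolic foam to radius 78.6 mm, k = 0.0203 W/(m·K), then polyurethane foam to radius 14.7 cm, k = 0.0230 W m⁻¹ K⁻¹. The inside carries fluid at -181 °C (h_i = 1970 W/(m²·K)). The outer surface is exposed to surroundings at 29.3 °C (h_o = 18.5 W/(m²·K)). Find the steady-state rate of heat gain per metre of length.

Q' = 27.8 W/m

Resistance network (inner→outer):
  R'_conv,in = 1/(2πr h) = 1/(2π·0.0465·1970) = 0.001737 m·K/W
  R'_copper = ln(0.0524/0.0465)/(2πk) = 0.1195/(2π·385) = 4.938×10^-5 m·K/W
  R'_phenolic foam = ln(0.0786/0.0524)/(2πk) = 0.4055/(2π·0.0203) = 3.179 m·K/W
  R'_polyurethane foam = ln(0.147/0.0786)/(2πk) = 0.6261/(2π·0.0230) = 4.332 m·K/W
  R'_conv,out = 1/(2πr h) = 1/(2π·0.147·18.5) = 0.05852 m·K/W
ΣR = 0.001737 + 4.938×10^-5 + 3.179 + 4.332 + 0.05852 = 7.571 m·K/W
Q' = ΔT/ΣR = (-181 °C − 29.3 °C)/7.571 = -27.8 W/m
(Negative Q' ⇒ heat flows inward; heat gain = 27.8 W/m.)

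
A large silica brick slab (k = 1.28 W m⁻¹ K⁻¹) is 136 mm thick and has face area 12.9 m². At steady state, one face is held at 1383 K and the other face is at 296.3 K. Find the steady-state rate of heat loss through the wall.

Q = 132 kW

Q = kA·ΔT/L = 1.28 × 12.9 × |1383 K − 296.3 K| / 0.136 = 1.32×10^5 W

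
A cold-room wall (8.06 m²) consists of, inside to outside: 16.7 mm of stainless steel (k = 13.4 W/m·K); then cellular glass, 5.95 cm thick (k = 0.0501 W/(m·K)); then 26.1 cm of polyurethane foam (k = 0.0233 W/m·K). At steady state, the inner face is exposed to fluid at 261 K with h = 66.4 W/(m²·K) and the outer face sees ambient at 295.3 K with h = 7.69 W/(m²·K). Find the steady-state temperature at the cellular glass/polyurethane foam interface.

Series thermal resistances, inner to outer:
  R_conv,in = 1/(hA) = 1/(66.4·8.06) = 0.001869 K/W
  R_stainless steel = L/(kA) = 0.0167/(13.4·8.06) = 1.546×10^-4 K/W
  R_cellular glass = L/(kA) = 0.0595/(0.0501·8.06) = 0.1473 K/W
  R_polyurethane foam = L/(kA) = 0.261/(0.0233·8.06) = 1.390 K/W
  R_conv,out = 1/(hA) = 1/(7.69·8.06) = 0.01613 K/W
ΣR = 0.001869 + 1.546×10^-4 + 0.1473 + 1.390 + 0.01613 = 1.555 K/W
Q = ΔT/ΣR = (261 K − 295.3 K)/1.555 = -22.06 W
From the inner boundary to the cellular glass/polyurethane foam interface, ΣR_partial = 0.1493 K/W.
T_interface = T_in − Q·ΣR_partial = 261 K − (-22.06)(0.1493) = 264.29 K

T = 264.29 K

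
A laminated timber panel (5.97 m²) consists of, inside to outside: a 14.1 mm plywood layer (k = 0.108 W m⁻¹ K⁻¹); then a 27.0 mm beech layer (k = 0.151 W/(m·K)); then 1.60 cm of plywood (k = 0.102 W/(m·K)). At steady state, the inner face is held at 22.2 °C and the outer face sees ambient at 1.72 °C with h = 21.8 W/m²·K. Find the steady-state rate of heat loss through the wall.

Q = 239 W

Treat each layer as a resistance in series:
  R_plywood = L/(kA) = 0.0141/(0.108·5.97) = 0.02187 K/W
  R_beech = L/(kA) = 0.0270/(0.151·5.97) = 0.02995 K/W
  R_plywood = L/(kA) = 0.0160/(0.102·5.97) = 0.02628 K/W
  R_conv,out = 1/(hA) = 1/(21.8·5.97) = 0.007684 K/W
ΣR = 0.02187 + 0.02995 + 0.02628 + 0.007684 = 0.08578 K/W
Q = ΔT/ΣR = (22.2 °C − 1.72 °C)/0.08578 = 239 W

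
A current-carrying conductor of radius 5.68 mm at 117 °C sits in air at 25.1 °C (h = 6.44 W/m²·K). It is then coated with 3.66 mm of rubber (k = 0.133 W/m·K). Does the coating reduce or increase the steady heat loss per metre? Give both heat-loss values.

Critical radius for a cylinder: r_cr = k/h = 0.0207 m = 2.07 cm.
Outer radius after coating: r₂ = 0.00568 + 0.00366 = 0.00934 m.
Since r₁ < r_cr and r₂ ≤ r_cr, the coating moves toward the maximum at r_cr — heat loss rises.
Bare: R = 1/(2πr₁h) = 4.351 m·K/W; Q = 91.9/4.351 = 21.1 W/m.
Coated: R = R_cond + R_conv = 3.241 m·K/W; Q = 91.9/3.241 = 28.4 W/m.

increases: 21.1 → 28.4 W/m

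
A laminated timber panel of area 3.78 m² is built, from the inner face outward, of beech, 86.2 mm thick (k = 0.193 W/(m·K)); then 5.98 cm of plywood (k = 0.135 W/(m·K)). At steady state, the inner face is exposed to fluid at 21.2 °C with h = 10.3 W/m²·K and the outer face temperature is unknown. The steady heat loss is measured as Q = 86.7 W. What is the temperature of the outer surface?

T_out = -1.43 °C

Sum the resistances:
  R_conv,in = 1/(hA) = 1/(10.3·3.78) = 0.02568 K/W
  R_beech = L/(kA) = 0.0862/(0.193·3.78) = 0.1182 K/W
  R_plywood = L/(kA) = 0.0598/(0.135·3.78) = 0.1172 K/W
ΣR = 0.2610 K/W
ΔT = Q·ΣR = 86.7 × 0.2610 = 22.63 K
Heat flows outward, so T_out = T_in − ΔT = 21.2 − 22.63 = -1.43 °C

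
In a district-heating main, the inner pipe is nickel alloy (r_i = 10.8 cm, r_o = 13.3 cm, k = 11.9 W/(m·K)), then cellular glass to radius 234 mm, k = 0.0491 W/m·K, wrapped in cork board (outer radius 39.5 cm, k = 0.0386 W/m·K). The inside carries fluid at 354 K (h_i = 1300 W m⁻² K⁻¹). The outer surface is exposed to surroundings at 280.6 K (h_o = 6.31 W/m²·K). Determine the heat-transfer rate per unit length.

Series thermal resistances, inner to outer:
  R'_conv,in = 1/(2πr h) = 1/(2π·0.108·1300) = 0.001134 m·K/W
  R'_nickel alloy = ln(0.133/0.108)/(2πk) = 0.2082/(2π·11.9) = 0.002785 m·K/W
  R'_cellular glass = ln(0.234/0.133)/(2πk) = 0.5650/(2π·0.0491) = 1.831 m·K/W
  R'_cork board = ln(0.395/0.234)/(2πk) = 0.5236/(2π·0.0386) = 2.159 m·K/W
  R'_conv,out = 1/(2πr h) = 1/(2π·0.395·6.31) = 0.06385 m·K/W
ΣR = 0.001134 + 0.002785 + 1.831 + 2.159 + 0.06385 = 4.058 m·K/W
Q' = ΔT/ΣR = (354 K − 280.6 K)/4.058 = 18.1 W/m

Q' = 18.1 W/m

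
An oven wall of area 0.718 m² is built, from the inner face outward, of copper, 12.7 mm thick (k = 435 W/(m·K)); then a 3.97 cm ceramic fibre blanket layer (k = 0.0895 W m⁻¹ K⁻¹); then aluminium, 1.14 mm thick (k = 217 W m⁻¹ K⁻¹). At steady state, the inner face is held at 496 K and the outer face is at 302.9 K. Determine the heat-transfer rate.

Series thermal resistances, inner to outer:
  R_copper = L/(kA) = 0.0127/(435·0.718) = 4.066×10^-5 K/W
  R_ceramic fibre blanket = L/(kA) = 0.0397/(0.0895·0.718) = 0.6178 K/W
  R_aluminium = L/(kA) = 0.00114/(217·0.718) = 7.317×10^-6 K/W
ΣR = 4.066×10^-5 + 0.6178 + 7.317×10^-6 = 0.6178 K/W
Q = ΔT/ΣR = (496 K − 302.9 K)/0.6178 = 313 W

Q = 313 W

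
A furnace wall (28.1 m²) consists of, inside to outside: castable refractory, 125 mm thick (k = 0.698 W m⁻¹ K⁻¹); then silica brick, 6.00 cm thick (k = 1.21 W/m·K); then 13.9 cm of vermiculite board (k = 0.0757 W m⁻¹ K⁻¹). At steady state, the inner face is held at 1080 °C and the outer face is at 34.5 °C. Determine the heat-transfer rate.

Q = 14200 W

Series thermal resistances, inner to outer:
  R_castable refractory = L/(kA) = 0.125/(0.698·28.1) = 0.006373 K/W
  R_silica brick = L/(kA) = 0.0600/(1.21·28.1) = 0.001765 K/W
  R_vermiculite board = L/(kA) = 0.139/(0.0757·28.1) = 0.06535 K/W
ΣR = 0.006373 + 0.001765 + 0.06535 = 0.07349 K/W
Q = ΔT/ΣR = (1080 °C − 34.5 °C)/0.07349 = 14200 W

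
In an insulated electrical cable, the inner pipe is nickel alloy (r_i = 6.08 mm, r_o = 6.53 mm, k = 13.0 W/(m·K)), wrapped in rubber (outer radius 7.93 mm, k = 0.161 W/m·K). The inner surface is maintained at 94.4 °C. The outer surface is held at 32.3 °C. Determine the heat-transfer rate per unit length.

Q' = 322 W/m

Series thermal resistances, inner to outer:
  R'_nickel alloy = ln(0.00653/0.00608)/(2πk) = 0.07140/(2π·13.0) = 8.742×10^-4 m·K/W
  R'_rubber = ln(0.00793/0.00653)/(2πk) = 0.1942/(2π·0.161) = 0.1920 m·K/W
ΣR = 8.742×10^-4 + 0.1920 = 0.1929 m·K/W
Q' = ΔT/ΣR = (94.4 °C − 32.3 °C)/0.1929 = 322 W/m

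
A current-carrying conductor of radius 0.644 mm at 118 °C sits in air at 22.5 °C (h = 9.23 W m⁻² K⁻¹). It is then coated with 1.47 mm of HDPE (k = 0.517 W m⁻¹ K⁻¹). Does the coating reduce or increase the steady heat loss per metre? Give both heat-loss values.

Critical radius for a cylinder: r_cr = k/h = 0.0560 m = 5.60 cm.
Outer radius after coating: r₂ = 6.44×10^-4 + 0.00147 = 0.002114 m.
Since r₁ < r_cr and r₂ ≤ r_cr, the coating moves toward the maximum at r_cr — heat loss rises.
Bare: R = 1/(2πr₁h) = 26.78 m·K/W; Q = 95.5/26.78 = 3.57 W/m.
Coated: R = R_cond + R_conv = 8.523 m·K/W; Q = 95.5/8.523 = 11.2 W/m.

increases: 3.57 → 11.2 W/m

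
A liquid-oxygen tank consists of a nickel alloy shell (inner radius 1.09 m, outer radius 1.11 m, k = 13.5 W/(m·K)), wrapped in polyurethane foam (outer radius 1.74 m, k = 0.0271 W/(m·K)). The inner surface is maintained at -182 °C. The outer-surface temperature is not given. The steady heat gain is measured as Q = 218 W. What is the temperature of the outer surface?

Sum the resistances:
  R_nickel alloy = (1/1.09 − 1/1.11)/(4πk) = 0.01653/(4π·13.5) = 9.744×10^-5 K/W
  R_polyurethane foam = (1/1.11 − 1/1.74)/(4πk) = 0.3262/(4π·0.0271) = 0.9578 K/W
ΣR = 0.9579 K/W
ΔT = Q·ΣR = 218 × 0.9579 = 208.8 K
Heat flows inward, so T_out = T_in + ΔT = -182 + 208.8 = 26.8 °C

T_out = 26.8 °C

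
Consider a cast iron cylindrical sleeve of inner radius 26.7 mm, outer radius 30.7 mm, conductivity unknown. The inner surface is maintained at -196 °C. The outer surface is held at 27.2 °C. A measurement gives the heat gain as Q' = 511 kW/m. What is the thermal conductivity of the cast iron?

k = 50.9 W/m·K

ΣR = ΔT/Q' = |-196 − 27.2|/5.11×10^5 = 4.368×10^-4 m·K/W
ln(r₂/r₁)/(2πk) = 4.368×10^-4 ⇒ k = 0.1396/(2π·4.368×10^-4) = 50.9 W/m·K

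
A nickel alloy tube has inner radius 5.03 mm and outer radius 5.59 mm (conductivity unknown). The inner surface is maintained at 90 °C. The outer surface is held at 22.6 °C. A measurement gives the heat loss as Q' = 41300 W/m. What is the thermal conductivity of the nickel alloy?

k = 10.3 W/m·K

ΣR = ΔT/Q' = |90 − 22.6|/41300 = 0.001632 m·K/W
ln(r₂/r₁)/(2πk) = 0.001632 ⇒ k = 0.1056/(2π·0.001632) = 10.3 W/m·K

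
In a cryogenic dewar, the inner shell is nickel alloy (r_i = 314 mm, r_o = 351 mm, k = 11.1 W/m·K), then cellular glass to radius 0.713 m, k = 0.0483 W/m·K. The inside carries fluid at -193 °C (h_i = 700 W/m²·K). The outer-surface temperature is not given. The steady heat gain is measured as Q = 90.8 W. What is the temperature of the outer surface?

T_out = 23.7 °C

Sum the resistances:
  R_conv,in = 1/(4πr²h) = 1/(4π·0.314²·700) = 0.001153 K/W
  R_nickel alloy = (1/0.314 − 1/0.351)/(4πk) = 0.3357/(4π·11.1) = 0.002407 K/W
  R_cellular glass = (1/0.351 − 1/0.713)/(4πk) = 1.446/(4π·0.0483) = 2.383 K/W
ΣR = 2.387 K/W
ΔT = Q·ΣR = 90.8 × 2.387 = 216.7 K
Heat flows inward, so T_out = T_in + ΔT = -193 + 216.7 = 23.7 °C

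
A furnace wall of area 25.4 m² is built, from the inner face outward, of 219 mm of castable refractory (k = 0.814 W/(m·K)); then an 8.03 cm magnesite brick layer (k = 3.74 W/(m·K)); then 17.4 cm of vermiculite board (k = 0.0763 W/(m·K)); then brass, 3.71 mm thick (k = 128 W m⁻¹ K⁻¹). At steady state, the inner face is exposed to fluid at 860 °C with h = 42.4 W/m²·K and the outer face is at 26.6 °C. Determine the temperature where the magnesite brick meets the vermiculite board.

T = 759 °C

Resistance network (inner→outer):
  R_conv,in = 1/(hA) = 1/(42.4·25.4) = 9.285×10^-4 K/W
  R_castable refractory = L/(kA) = 0.219/(0.814·25.4) = 0.01059 K/W
  R_magnesite brick = L/(kA) = 0.0803/(3.74·25.4) = 8.453×10^-4 K/W
  R_vermiculite board = L/(kA) = 0.174/(0.0763·25.4) = 0.08978 K/W
  R_brass = L/(kA) = 0.00371/(128·25.4) = 1.141×10^-6 K/W
ΣR = 9.285×10^-4 + 0.01059 + 8.453×10^-4 + 0.08978 + 1.141×10^-6 = 0.1021 K/W
Q = ΔT/ΣR = (860 °C − 26.6 °C)/0.1021 = 8163 W
From the inner boundary to the magnesite brick/vermiculite board interface, ΣR_partial = 0.01236 K/W.
T_interface = T_in − Q·ΣR_partial = 860 °C − (8163)(0.01236) = 759 °C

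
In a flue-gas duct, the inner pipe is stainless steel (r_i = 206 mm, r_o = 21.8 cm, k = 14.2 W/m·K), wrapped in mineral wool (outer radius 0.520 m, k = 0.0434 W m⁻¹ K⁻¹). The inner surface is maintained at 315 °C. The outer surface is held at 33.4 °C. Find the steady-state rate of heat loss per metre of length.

Q' = 88.3 W/m

Series thermal resistances, inner to outer:
  R'_stainless steel = ln(0.218/0.206)/(2πk) = 0.05662/(2π·14.2) = 6.346×10^-4 m·K/W
  R'_mineral wool = ln(0.520/0.218)/(2πk) = 0.8693/(2π·0.0434) = 3.188 m·K/W
ΣR = 6.346×10^-4 + 3.188 = 3.189 m·K/W
Q' = ΔT/ΣR = (315 °C − 33.4 °C)/3.189 = 88.3 W/m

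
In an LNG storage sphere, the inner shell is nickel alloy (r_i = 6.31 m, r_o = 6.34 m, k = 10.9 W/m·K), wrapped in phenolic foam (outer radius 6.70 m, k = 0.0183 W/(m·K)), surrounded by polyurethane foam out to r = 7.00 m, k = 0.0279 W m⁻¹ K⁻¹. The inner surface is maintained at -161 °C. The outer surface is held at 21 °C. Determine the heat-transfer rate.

Q = 3300 W

Resistance network (inner→outer):
  R_nickel alloy = (1/6.31 − 1/6.34)/(4πk) = 7.499×10^-4/(4π·10.9) = 5.475×10^-6 K/W
  R_phenolic foam = (1/6.34 − 1/6.70)/(4πk) = 0.008475/(4π·0.0183) = 0.03685 K/W
  R_polyurethane foam = (1/6.70 − 1/7.00)/(4πk) = 0.006397/(4π·0.0279) = 0.01824 K/W
ΣR = 5.475×10^-6 + 0.03685 + 0.01824 = 0.05510 K/W
Q = ΔT/ΣR = (-161 °C − 21 °C)/0.05510 = -3300 W
(Negative Q ⇒ heat flows inward; heat gain = 3300 W.)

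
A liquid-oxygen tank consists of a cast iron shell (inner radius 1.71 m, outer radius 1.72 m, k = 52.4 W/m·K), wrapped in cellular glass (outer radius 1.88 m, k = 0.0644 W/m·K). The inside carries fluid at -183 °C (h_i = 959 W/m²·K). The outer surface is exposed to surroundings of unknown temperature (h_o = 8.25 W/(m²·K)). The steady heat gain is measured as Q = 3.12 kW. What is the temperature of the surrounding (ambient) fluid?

Sum the resistances:
  R_conv,in = 1/(4πr²h) = 1/(4π·1.71²·959) = 2.838×10^-5 K/W
  R_cast iron = (1/1.71 − 1/1.72)/(4πk) = 0.003400/(4π·52.4) = 5.163×10^-6 K/W
  R_cellular glass = (1/1.72 − 1/1.88)/(4πk) = 0.04948/(4π·0.0644) = 0.06114 K/W
  R_conv,out = 1/(4πr²h) = 1/(4π·1.88²·8.25) = 0.002729 K/W
ΣR = 0.06390 K/W
ΔT = Q·ΣR = 3120 × 0.06390 = 199.4 K
Heat flows inward, so T_out = T_in + ΔT = -183 + 199.4 = 16.4 °C

T_out = 16.4 °C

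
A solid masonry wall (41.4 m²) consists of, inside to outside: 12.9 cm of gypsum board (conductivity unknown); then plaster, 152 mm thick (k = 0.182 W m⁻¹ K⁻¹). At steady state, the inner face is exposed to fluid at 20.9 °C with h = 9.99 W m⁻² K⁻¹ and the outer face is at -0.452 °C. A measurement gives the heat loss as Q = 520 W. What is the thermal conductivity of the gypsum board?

k = 0.169 W/m·K

ΣR = ΔT/Q = |20.9 − -0.452|/520 = 0.04106 K/W
Known resistances:
  R_conv,in = 1/(hA) = 1/(9.99·41.4) = 0.002418 K/W
  R_plaster = L/(kA) = 0.152/(0.182·41.4) = 0.02017 K/W
R_gypsum board = ΣR − ΣR_known = 0.04106 − 0.02259 = 0.01847 K/W
L/(kA) = 0.01847 ⇒ k = 0.129/(0.01847·41.4) = 0.169 W/m·K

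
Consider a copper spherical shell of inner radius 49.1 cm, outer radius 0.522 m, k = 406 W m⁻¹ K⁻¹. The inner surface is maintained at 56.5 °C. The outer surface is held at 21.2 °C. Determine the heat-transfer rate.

Q = 4πk·ΔT/(1/r₁ − 1/r₂) = 4π × 406 × 35.3 / (1/0.491 − 1/0.522) = 1.49×10^6 W

Q = 1490 kW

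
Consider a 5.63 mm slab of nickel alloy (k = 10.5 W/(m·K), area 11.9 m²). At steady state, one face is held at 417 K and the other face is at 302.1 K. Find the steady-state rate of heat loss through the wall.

Q = kA·ΔT/L = 10.5 × 11.9 × |417 K − 302.1 K| / 0.00563 = 2.55×10^6 W

Q = 2.55×10^6 W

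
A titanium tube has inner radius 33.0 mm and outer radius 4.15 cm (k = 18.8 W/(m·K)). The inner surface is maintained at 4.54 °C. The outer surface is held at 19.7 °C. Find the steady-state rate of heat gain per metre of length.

Q' = 2πk·ΔT/ln(r₂/r₁) = 2π × 18.8 × 15.16 / ln(0.0415/0.0330) = 7810 W/m

Q' = 7.81 kW/m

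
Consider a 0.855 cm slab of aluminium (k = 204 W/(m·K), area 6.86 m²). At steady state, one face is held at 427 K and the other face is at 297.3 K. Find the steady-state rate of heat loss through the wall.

Q = kA·ΔT/L = 204 × 6.86 × |427 K − 297.3 K| / 0.00855 = 2.12×10^7 W

Q = 21200 kW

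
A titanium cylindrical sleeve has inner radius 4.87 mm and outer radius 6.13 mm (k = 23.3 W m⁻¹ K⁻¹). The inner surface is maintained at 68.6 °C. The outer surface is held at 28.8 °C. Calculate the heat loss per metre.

Q' = 25300 W/m

Q' = 2πk·ΔT/ln(r₂/r₁) = 2π × 23.3 × 39.8 / ln(0.00613/0.00487) = 25300 W/m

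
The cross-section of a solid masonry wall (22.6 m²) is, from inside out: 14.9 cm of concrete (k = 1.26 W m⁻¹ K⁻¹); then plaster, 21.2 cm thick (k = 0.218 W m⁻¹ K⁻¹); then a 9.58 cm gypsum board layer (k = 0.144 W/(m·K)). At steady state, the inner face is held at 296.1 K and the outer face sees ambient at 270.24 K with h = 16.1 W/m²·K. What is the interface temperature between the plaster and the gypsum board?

T = 280.59 K

Resistance network (inner→outer):
  R_concrete = L/(kA) = 0.149/(1.26·22.6) = 0.005232 K/W
  R_plaster = L/(kA) = 0.212/(0.218·22.6) = 0.04303 K/W
  R_gypsum board = L/(kA) = 0.0958/(0.144·22.6) = 0.02944 K/W
  R_conv,out = 1/(hA) = 1/(16.1·22.6) = 0.002748 K/W
ΣR = 0.005232 + 0.04303 + 0.02944 + 0.002748 = 0.08045 K/W
Q = ΔT/ΣR = (296.1 K − 270.24 K)/0.08045 = 321.4 W
From the inner boundary to the plaster/gypsum board interface, ΣR_partial = 0.04826 K/W.
T_interface = T_in − Q·ΣR_partial = 296.1 K − (321.4)(0.04826) = 280.59 K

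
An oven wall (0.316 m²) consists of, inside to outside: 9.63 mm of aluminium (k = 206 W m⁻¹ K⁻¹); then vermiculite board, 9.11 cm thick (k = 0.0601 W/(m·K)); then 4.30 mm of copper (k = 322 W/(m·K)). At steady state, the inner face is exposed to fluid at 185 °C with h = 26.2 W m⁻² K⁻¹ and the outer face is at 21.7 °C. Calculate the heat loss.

Resistance network (inner→outer):
  R_conv,in = 1/(hA) = 1/(26.2·0.316) = 0.1208 K/W
  R_aluminium = L/(kA) = 0.00963/(206·0.316) = 1.479×10^-4 K/W
  R_vermiculite board = L/(kA) = 0.0911/(0.0601·0.316) = 4.797 K/W
  R_copper = L/(kA) = 0.00430/(322·0.316) = 4.226×10^-5 K/W
ΣR = 0.1208 + 1.479×10^-4 + 4.797 + 4.226×10^-5 = 4.918 K/W
Q = ΔT/ΣR = (185 °C − 21.7 °C)/4.918 = 33.2 W

Q = 33.2 W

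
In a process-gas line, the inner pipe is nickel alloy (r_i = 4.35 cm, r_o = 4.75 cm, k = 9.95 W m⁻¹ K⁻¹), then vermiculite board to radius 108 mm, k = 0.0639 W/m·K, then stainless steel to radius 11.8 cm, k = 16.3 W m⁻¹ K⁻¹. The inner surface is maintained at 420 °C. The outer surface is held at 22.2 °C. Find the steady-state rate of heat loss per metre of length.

Q' = 194 W/m

Treat each layer as a resistance in series:
  R'_nickel alloy = ln(0.0475/0.0435)/(2πk) = 0.08797/(2π·9.95) = 0.001407 m·K/W
  R'_vermiculite board = ln(0.108/0.0475)/(2πk) = 0.8214/(2π·0.0639) = 2.046 m·K/W
  R'_stainless steel = ln(0.118/0.108)/(2πk) = 0.08855/(2π·16.3) = 8.646×10^-4 m·K/W
ΣR = 0.001407 + 2.046 + 8.646×10^-4 = 2.048 m·K/W
Q' = ΔT/ΣR = (420 °C − 22.2 °C)/2.048 = 194 W/m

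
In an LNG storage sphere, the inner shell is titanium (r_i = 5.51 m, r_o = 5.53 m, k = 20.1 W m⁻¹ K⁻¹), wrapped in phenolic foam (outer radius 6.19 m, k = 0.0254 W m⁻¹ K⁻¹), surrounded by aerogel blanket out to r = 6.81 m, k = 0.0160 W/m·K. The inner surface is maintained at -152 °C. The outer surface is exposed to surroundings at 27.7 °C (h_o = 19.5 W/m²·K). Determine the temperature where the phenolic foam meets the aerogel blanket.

Series thermal resistances, inner to outer:
  R_titanium = (1/5.51 − 1/5.53)/(4πk) = 6.564×10^-4/(4π·20.1) = 2.599×10^-6 K/W
  R_phenolic foam = (1/5.53 − 1/6.19)/(4πk) = 0.01928/(4π·0.0254) = 0.06041 K/W
  R_aerogel blanket = (1/6.19 − 1/6.81)/(4πk) = 0.01471/(4π·0.0160) = 0.07315 K/W
  R_conv,out = 1/(4πr²h) = 1/(4π·6.81²·19.5) = 8.800×10^-5 K/W
ΣR = 2.599×10^-6 + 0.06041 + 0.07315 + 8.800×10^-5 = 0.1337 K/W
Q = ΔT/ΣR = (-152 °C − 27.7 °C)/0.1337 = -1344 W
From the inner boundary to the phenolic foam/aerogel blanket interface, ΣR_partial = 0.06041 K/W.
T_interface = T_in − Q·ΣR_partial = -152 °C − (-1344)(0.06041) = -70.8 °C

T = -70.8 °C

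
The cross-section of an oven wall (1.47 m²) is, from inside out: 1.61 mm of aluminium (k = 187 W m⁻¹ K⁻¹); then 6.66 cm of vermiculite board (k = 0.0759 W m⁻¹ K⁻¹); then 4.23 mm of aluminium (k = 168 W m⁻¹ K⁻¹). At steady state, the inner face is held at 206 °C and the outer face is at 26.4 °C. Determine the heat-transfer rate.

Q = 301 W

Resistance network (inner→outer):
  R_aluminium = L/(kA) = 0.00161/(187·1.47) = 5.857×10^-6 K/W
  R_vermiculite board = L/(kA) = 0.0666/(0.0759·1.47) = 0.5969 K/W
  R_aluminium = L/(kA) = 0.00423/(168·1.47) = 1.713×10^-5 K/W
ΣR = 5.857×10^-6 + 0.5969 + 1.713×10^-5 = 0.5969 K/W
Q = ΔT/ΣR = (206 °C − 26.4 °C)/0.5969 = 301 W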